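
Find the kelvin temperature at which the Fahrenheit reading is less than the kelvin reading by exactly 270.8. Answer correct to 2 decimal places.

236.09 K

Let K be the kelvin reading. The Fahrenheit reading is F = 1.8·K - 459.67.
Require F - K = -270.8: (0.8)·K - 459.67 = -270.8.
K = (-270.8 + 459.67) / (0.8) = 236.09.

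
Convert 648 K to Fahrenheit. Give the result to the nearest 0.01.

In Celsius: 648 - 273.15 = 374.8500°C.
In Fahrenheit: 374.8500 × 1.8 + 32 = 706.73°F.

706.73°F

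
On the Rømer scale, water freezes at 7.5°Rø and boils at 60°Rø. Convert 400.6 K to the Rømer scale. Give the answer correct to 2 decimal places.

First in Celsius: 400.6 - 273.15 = 127.4500°C.
Linearly onto the Rømer scale: 7.5 + (127.4500 / 100) × (60 - 7.5) = 74.41°Rø.

74.41°Rø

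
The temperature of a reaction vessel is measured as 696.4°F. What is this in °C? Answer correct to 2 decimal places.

In Celsius: (696.4 - 32) × 5/9 = 369.1111°C.

369.11°C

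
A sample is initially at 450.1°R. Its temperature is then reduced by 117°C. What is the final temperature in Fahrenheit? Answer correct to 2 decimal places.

-220.17°F

Initial temperature in Celsius: (450.1 - 491.67) × 5/9 = -23.0944°C.
Final Celsius temperature: -23.0944 - 117.0000 = -140.0944°C.
In Fahrenheit: -140.0944 × 1.8 + 32 = -220.17°F.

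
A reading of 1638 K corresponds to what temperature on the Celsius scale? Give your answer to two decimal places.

1364.85°C

In Celsius: 1638 - 273.15 = 1364.8500°C.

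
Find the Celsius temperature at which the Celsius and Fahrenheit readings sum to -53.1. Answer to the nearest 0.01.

-30.39°C

Let C be the Celsius reading. The Fahrenheit reading is F = 1.8·C + 32.
Require C + F = -53.1: (2.8)·C + 32 = -53.1.
C = (-53.1 - 32) / (2.8) = -30.39.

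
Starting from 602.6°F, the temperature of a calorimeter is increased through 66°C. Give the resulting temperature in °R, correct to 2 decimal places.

1181.07°R

Initial temperature in Celsius: (602.6 - 32) × 5/9 = 317.0000°C.
Final Celsius temperature: 317.0000 + 66.0000 = 383.0000°C.
In Rankine: 383.0000 × 1.8 + 491.67 = 1181.07°R.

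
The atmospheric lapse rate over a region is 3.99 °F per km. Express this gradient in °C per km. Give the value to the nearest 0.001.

2.217 °C/km

The quantity depends on a temperature interval, so only the ratio of degree sizes applies; the offset between the scales is irrelevant.
A change of 1°F is a change of 5/9°C, so 3.99 × 5/9 = 2.217.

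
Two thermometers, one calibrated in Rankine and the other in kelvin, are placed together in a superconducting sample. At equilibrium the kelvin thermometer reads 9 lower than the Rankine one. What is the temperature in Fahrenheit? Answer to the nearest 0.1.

Let x be the Rankine reading; then the kelvin reading is 5/9·x.
(5/9·x) - x = -9  ⇒  (-4/9)·x = -9  ⇒  x = 20.2500°R.
In Celsius: (20.25 - 491.67) × 5/9 = -261.9000°C.
In Fahrenheit: -261.9000 × 1.8 + 32 = -439.4°F.

-439.4°F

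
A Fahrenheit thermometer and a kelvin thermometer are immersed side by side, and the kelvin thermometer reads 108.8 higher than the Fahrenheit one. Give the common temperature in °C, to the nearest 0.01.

Let x be the Fahrenheit reading; then the kelvin reading is 5/9·x + 255.372.
(5/9·x + 255.372) - x = 108.8  ⇒  (-4/9)·x = -146.572  ⇒  x = 329.7875°F.
In Celsius: (329.7875 - 32) × 5/9 = 165.44°C.

165.44°C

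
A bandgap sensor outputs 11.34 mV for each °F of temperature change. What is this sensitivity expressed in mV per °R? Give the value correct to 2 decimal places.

11.34 mV per °R

Since only a temperature interval is involved, the additive offset between the scales drops out.
A change of 1°R is a change of 1°F, so per °R the value is 11.34 × 1 = 11.34.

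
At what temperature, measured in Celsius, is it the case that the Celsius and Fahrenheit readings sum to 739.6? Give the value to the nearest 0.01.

252.71°C

Let C be the Celsius reading. The Fahrenheit reading is F = 1.8·C + 32.
Require C + F = 739.6: (2.8)·C + 32 = 739.6.
C = (739.6 - 32) / (2.8) = 252.71.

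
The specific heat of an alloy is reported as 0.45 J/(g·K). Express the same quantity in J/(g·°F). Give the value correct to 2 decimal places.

0.25 J/(g·°F)

The quantity depends on a temperature interval, so only the ratio of degree sizes applies; the offset between the scales is irrelevant.
A change of 1°F is a change of 5/9 K, so per °F the value is 0.45 × 5/9 = 0.25.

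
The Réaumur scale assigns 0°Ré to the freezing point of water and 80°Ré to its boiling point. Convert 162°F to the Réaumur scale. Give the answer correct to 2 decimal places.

First in Celsius: (162 - 32) × 5/9 = 72.2222°C.
Linearly onto the Réaumur scale: 0 + (72.2222 / 100) × (80 - 0) = 57.78°Ré.

57.78°Ré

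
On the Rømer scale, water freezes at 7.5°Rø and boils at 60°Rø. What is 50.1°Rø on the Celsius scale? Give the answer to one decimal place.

Linear interpolation between the fixed points: C = (50.1 - 7.5) × 100 / (60 - 7.5) = 81.1429°C.

81.1°C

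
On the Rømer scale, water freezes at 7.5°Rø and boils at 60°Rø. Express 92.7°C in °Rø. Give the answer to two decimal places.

Linearly onto the Rømer scale: 7.5 + (92.7000 / 100) × (60 - 7.5) = 56.17°Rø.

56.17°Rø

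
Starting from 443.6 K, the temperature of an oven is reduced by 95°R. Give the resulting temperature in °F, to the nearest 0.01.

Initial temperature in Celsius: 443.6 - 273.15 = 170.4500°C.
The 95°R change is an interval, so only the factor 5/9 applies: -95 × 5/9 = -52.7778°C.
Final Celsius temperature: 170.4500 - 52.7778 = 117.6722°C.
In Fahrenheit: 117.6722 × 1.8 + 32 = 243.81°F.

243.81°F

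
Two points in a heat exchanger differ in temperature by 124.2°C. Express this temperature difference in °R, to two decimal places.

223.56°R

Only the scale ratio 1.8 matters for a change in temperature.
124.2 × 1.8 = 223.56.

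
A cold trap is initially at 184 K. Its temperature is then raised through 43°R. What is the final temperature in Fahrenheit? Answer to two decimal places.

-85.47°F

Initial temperature in Celsius: 184 - 273.15 = -89.1500°C.
The 43°R change is an interval, so only the factor 5/9 applies: +43 × 5/9 = +23.8889°C.
Final Celsius temperature: -89.1500 + 23.8889 = -65.2611°C.
In Fahrenheit: -65.2611 × 1.8 + 32 = -85.47°F.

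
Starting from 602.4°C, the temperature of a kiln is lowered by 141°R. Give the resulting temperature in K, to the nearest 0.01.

797.22 K

The 141°R change is an interval, so only the factor 5/9 applies: -141 × 5/9 = -78.3333°C.
Final Celsius temperature: 602.4000 - 78.3333 = 524.0667°C.
In kelvin: 524.0667 + 273.15 = 797.22 K.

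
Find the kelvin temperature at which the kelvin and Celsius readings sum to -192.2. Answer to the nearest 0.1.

Let K be the kelvin reading. The Celsius reading is C = 1·K - 273.15.
Require K + C = -192.2: (2)·K - 273.15 = -192.2.
K = (-192.2 + 273.15) / (2) = 40.5.

40.5 K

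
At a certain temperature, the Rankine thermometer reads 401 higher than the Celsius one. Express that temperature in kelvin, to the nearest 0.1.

Let x be the Celsius reading; then the Rankine reading is 1.8·x + 491.67.
(1.8·x + 491.67) - x = 401  ⇒  (0.8)·x = -90.67  ⇒  x = -113.3375°C.
In kelvin: -113.3375 + 273.15 = 159.8 K.

159.8 K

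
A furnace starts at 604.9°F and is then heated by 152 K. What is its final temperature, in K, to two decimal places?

Initial temperature in Celsius: (604.9 - 32) × 5/9 = 318.2778°C.
The 152 K change is an interval; Kelvin and Celsius degrees are the same size, so ΔC = +152°C.
Final Celsius temperature: 318.2778 + 152.0000 = 470.2778°C.
In kelvin: 470.2778 + 273.15 = 743.43 K.

743.43 K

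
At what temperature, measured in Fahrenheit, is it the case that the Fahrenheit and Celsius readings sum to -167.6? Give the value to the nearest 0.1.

-96.3°F

Let F be the Fahrenheit reading. The Celsius reading is C = 5/9·F - 17.7778.
Require F + C = -167.6: (14/9)·F - 17.7778 = -167.6.
F = (-167.6 + 17.7778) / (14/9) = -96.3.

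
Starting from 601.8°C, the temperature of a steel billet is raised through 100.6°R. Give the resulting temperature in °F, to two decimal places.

The 100.6°R change is an interval, so only the factor 5/9 applies: +100.6 × 5/9 = +55.8889°C.
Final Celsius temperature: 601.8000 + 55.8889 = 657.6889°C.
In Fahrenheit: 657.6889 × 1.8 + 32 = 1215.84°F.

1215.84°F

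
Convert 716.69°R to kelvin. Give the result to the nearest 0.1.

398.2 K

In Celsius: (716.69 - 491.67) × 5/9 = 125.0111°C.
In kelvin: 125.0111 + 273.15 = 398.2 K.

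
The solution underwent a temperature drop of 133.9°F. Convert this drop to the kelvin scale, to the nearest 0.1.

74.4 K

An interval of 1°F corresponds to 5/9 K.
133.9 × 5/9 = 74.4.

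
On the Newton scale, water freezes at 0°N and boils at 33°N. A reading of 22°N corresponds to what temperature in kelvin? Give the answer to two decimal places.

Linear interpolation between the fixed points: C = (22 - 0) × 100 / (33 - 0) = 66.6667°C.
Then 66.6667 + 273.15 = 339.82 K.

339.82 K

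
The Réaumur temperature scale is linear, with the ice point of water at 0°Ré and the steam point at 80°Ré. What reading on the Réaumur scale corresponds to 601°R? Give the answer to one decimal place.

48.6°Ré

First in Celsius: (601 - 491.67) × 5/9 = 60.7389°C.
Linearly onto the Réaumur scale: 0 + (60.7389 / 100) × (80 - 0) = 48.6°Ré.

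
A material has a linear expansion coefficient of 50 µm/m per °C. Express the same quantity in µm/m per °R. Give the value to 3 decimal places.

27.778 µm/m per °R

Since only a temperature interval is involved, the additive offset between the scales drops out.
A change of 1°R is a change of 5/9°C, so per °R the value is 50 × 5/9 = 27.778.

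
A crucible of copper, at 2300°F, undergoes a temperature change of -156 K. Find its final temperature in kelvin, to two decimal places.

Initial temperature in Celsius: (2300 - 32) × 5/9 = 1260.0000°C.
The 156 K change is an interval; Kelvin and Celsius degrees are the same size, so ΔC = -156°C.
Final Celsius temperature: 1260.0000 - 156.0000 = 1104.0000°C.
In kelvin: 1104.0000 + 273.15 = 1377.15 K.

1377.15 K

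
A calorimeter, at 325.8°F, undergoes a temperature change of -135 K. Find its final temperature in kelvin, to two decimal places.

Initial temperature in Celsius: (325.8 - 32) × 5/9 = 163.2222°C.
The 135 K change is an interval; Kelvin and Celsius degrees are the same size, so ΔC = -135°C.
Final Celsius temperature: 163.2222 - 135.0000 = 28.2222°C.
In kelvin: 28.2222 + 273.15 = 301.37 K.

301.37 K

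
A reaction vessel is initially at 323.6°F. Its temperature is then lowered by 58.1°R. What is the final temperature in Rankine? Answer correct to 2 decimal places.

Initial temperature in Celsius: (323.6 - 32) × 5/9 = 162.0000°C.
The 58.1°R change is an interval, so only the factor 5/9 applies: -58.1 × 5/9 = -32.2778°C.
Final Celsius temperature: 162.0000 - 32.2778 = 129.7222°C.
In Rankine: 129.7222 × 1.8 + 491.67 = 725.17°R.

725.17°R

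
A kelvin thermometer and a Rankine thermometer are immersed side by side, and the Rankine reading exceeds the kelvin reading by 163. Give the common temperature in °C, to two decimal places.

-69.40°C

Let x be the kelvin reading; then the Rankine reading is 1.8·x.
(1.8·x) - x = 163  ⇒  (0.8)·x = 163  ⇒  x = 203.7500 K.
In Celsius: 203.75 - 273.15 = -69.40°C.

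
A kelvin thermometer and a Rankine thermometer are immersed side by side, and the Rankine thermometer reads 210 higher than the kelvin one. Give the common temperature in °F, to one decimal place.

12.8°F

Let x be the kelvin reading; then the Rankine reading is 1.8·x.
(1.8·x) - x = 210  ⇒  (0.8)·x = 210  ⇒  x = 262.5000 K.
In Celsius: 262.5 - 273.15 = -10.6500°C.
In Fahrenheit: -10.6500 × 1.8 + 32 = 12.8°F.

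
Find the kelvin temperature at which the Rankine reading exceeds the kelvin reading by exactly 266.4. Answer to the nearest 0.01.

Let K be the kelvin reading. The Rankine reading is R = 1.8·K.
Require R - K = 266.4: (0.8)·K = 266.4.
K = (266.4) / (0.8) = 333.00.

333.00 K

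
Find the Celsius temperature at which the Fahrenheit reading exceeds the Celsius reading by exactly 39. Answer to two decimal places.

Let C be the Celsius reading. The Fahrenheit reading is F = 1.8·C + 32.
Require F - C = 39: (0.8)·C + 32 = 39.
C = (39 - 32) / (0.8) = 8.75.

8.75°C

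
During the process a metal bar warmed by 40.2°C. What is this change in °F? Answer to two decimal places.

72.36°F

For a temperature interval the offset drops out; only the factor 1.8 applies.
40.2 × 1.8 = 72.36.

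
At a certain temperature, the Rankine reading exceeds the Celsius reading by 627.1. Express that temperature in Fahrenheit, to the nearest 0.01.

Let x be the Celsius reading; then the Rankine reading is 1.8·x + 491.67.
(1.8·x + 491.67) - x = 627.1  ⇒  (0.8)·x = 135.43  ⇒  x = 169.2875°C.
In Fahrenheit: 169.2875 × 1.8 + 32 = 336.72°F.

336.72°F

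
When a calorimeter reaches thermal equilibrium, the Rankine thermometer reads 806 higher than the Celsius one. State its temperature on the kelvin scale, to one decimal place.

Let x be the Celsius reading; then the Rankine reading is 1.8·x + 491.67.
(1.8·x + 491.67) - x = 806  ⇒  (0.8)·x = 314.33  ⇒  x = 392.9125°C.
In kelvin: 392.9125 + 273.15 = 666.1 K.

666.1 K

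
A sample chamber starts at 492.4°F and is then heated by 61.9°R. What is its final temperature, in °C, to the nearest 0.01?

Initial temperature in Celsius: (492.4 - 32) × 5/9 = 255.7778°C.
The 61.9°R change is an interval, so only the factor 5/9 applies: +61.9 × 5/9 = +34.3889°C.
Final Celsius temperature: 255.7778 + 34.3889 = 290.1667°C.

290.17°C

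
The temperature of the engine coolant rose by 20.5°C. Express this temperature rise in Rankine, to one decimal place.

An interval of 1°C corresponds to 1.8°R.
20.5 × 1.8 = 36.9.

36.9°R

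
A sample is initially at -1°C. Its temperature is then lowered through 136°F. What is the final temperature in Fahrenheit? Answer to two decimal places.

The 136°F change is an interval, so only the factor 5/9 applies: -136 × 5/9 = -75.5556°C.
Final Celsius temperature: -1.0000 - 75.5556 = -76.5556°C.
In Fahrenheit: -76.5556 × 1.8 + 32 = -105.80°F.

-105.80°F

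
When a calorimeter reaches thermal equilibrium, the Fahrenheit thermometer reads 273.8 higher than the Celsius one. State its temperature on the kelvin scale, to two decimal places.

Let x be the Celsius reading; then the Fahrenheit reading is 1.8·x + 32.
(1.8·x + 32) - x = 273.8  ⇒  (0.8)·x = 241.8  ⇒  x = 302.2500°C.
In kelvin: 302.2500 + 273.15 = 575.40 K.

575.40 K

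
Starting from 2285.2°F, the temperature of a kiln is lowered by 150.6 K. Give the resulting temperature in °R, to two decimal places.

2473.79°R

Initial temperature in Celsius: (2285.2 - 32) × 5/9 = 1251.7778°C.
The 150.6 K change is an interval; Kelvin and Celsius degrees are the same size, so ΔC = -150.6°C.
Final Celsius temperature: 1251.7778 - 150.6000 = 1101.1778°C.
In Rankine: 1101.1778 × 1.8 + 491.67 = 2473.79°R.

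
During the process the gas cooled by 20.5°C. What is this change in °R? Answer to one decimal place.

For a temperature interval the offset drops out; only the factor 1.8 applies.
20.5 × 1.8 = 36.9.

36.9°R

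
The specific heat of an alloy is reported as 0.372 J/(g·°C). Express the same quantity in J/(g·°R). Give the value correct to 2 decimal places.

0.21 J/(g·°R)

The quantity depends on a temperature interval, so only the ratio of degree sizes applies; the offset between the scales is irrelevant.
A change of 1°R is a change of 5/9°C, so per °R the value is 0.372 × 5/9 = 0.21.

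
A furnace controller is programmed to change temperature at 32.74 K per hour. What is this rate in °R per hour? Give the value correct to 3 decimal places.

Since only a temperature interval is involved, the additive offset between the scales drops out.
A change of 1 K is a change of 1.8°R, so 32.74 × 1.8 = 58.932.

58.932 °R/hour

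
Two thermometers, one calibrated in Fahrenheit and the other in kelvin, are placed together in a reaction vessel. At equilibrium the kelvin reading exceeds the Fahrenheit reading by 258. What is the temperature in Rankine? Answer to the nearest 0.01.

Let x be the Fahrenheit reading; then the kelvin reading is 5/9·x + 255.372.
(5/9·x + 255.372) - x = 258  ⇒  (-4/9)·x = 2.62778  ⇒  x = -5.9125°F.
In Celsius: (-5.9125 - 32) × 5/9 = -21.0625°C.
In Rankine: -21.0625 × 1.8 + 491.67 = 453.76°R.

453.76°R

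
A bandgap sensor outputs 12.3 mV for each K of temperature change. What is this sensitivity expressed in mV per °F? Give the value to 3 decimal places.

6.833 mV per °F

The quantity depends on a temperature interval, so only the ratio of degree sizes applies; the offset between the scales is irrelevant.
A change of 1°F is a change of 5/9 K, so per °F the value is 12.3 × 5/9 = 6.833.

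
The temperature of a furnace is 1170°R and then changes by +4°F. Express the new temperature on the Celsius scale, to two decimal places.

379.07°C

Initial temperature in Celsius: (1170 - 491.67) × 5/9 = 376.8500°C.
The 4°F change is an interval, so only the factor 5/9 applies: +4 × 5/9 = +2.2222°C.
Final Celsius temperature: 376.8500 + 2.2222 = 379.0722°C.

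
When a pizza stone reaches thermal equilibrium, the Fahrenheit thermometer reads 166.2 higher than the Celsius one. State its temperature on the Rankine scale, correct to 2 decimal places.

793.62°R

Let x be the Celsius reading; then the Fahrenheit reading is 1.8·x + 32.
(1.8·x + 32) - x = 166.2  ⇒  (0.8)·x = 134.2  ⇒  x = 167.7500°C.
In Rankine: 167.7500 × 1.8 + 491.67 = 793.62°R.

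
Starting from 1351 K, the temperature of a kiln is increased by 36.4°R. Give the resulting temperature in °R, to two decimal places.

Initial temperature in Celsius: 1351 - 273.15 = 1077.8500°C.
The 36.4°R change is an interval, so only the factor 5/9 applies: +36.4 × 5/9 = +20.2222°C.
Final Celsius temperature: 1077.8500 + 20.2222 = 1098.0722°C.
In Rankine: 1098.0722 × 1.8 + 491.67 = 2468.20°R.

2468.20°R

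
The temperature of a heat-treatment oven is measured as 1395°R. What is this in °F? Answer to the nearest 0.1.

935.3°F

In Celsius: (1395 - 491.67) × 5/9 = 501.8500°C.
In Fahrenheit: 501.8500 × 1.8 + 32 = 935.3°F.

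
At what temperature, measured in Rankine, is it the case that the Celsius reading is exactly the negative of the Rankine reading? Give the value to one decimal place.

175.6°R

Let R be the Rankine reading. The Celsius reading is C = 5/9·R - 273.15.
Require C = -1·R: 5/9·R - 273.15 = -1·R.
(14/9)·R = 273.15  ⇒  R = 175.6.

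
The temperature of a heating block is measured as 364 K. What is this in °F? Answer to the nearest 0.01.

195.53°F

In Celsius: 364 - 273.15 = 90.8500°C.
In Fahrenheit: 90.8500 × 1.8 + 32 = 195.53°F.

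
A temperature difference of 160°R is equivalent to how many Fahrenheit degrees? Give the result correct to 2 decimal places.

Rankine and Fahrenheit degrees are the same size, so the interval is unchanged: 160.00.

160.00°F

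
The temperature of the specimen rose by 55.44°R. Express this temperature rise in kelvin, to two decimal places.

Only the scale ratio 5/9 matters for a change in temperature.
55.44 × 5/9 = 30.80.

30.80 K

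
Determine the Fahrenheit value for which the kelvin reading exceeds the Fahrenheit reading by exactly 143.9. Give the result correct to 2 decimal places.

250.81°F

Let F be the Fahrenheit reading. The kelvin reading is K = 5/9·F + 255.372.
Require K - F = 143.9: (-4/9)·F + 255.372 = 143.9.
F = (143.9 - 255.372) / (-4/9) = 250.81.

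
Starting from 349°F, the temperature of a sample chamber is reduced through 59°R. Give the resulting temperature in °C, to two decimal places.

143.33°C

Initial temperature in Celsius: (349 - 32) × 5/9 = 176.1111°C.
The 59°R change is an interval, so only the factor 5/9 applies: -59 × 5/9 = -32.7778°C.
Final Celsius temperature: 176.1111 - 32.7778 = 143.3333°C.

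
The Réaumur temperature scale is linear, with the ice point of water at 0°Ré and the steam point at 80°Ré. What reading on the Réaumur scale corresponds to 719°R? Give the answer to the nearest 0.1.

101.0°Ré

First in Celsius: (719 - 491.67) × 5/9 = 126.2944°C.
Linearly onto the Réaumur scale: 0 + (126.2944 / 100) × (80 - 0) = 101.0°Ré.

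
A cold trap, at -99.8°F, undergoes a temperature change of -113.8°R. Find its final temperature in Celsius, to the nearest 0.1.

-136.4°C

Initial temperature in Celsius: (-99.8 - 32) × 5/9 = -73.2222°C.
The 113.8°R change is an interval, so only the factor 5/9 applies: -113.8 × 5/9 = -63.2222°C.
Final Celsius temperature: -73.2222 - 63.2222 = -136.4444°C.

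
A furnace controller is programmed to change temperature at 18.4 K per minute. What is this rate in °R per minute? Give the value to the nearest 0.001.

Since only a temperature interval is involved, the additive offset between the scales drops out.
A change of 1 K is a change of 1.8°R, so 18.4 × 1.8 = 33.120.

33.120 °R/minute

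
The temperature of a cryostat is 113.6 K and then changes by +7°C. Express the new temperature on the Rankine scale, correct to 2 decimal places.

217.08°R

Initial temperature in Celsius: 113.6 - 273.15 = -159.5500°C.
Final Celsius temperature: -159.5500 + 7.0000 = -152.5500°C.
In Rankine: -152.5500 × 1.8 + 491.67 = 217.08°R.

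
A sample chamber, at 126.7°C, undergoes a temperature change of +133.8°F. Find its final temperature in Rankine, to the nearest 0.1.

The 133.8°F change is an interval, so only the factor 5/9 applies: +133.8 × 5/9 = +74.3333°C.
Final Celsius temperature: 126.7000 + 74.3333 = 201.0333°C.
In Rankine: 201.0333 × 1.8 + 491.67 = 853.5°R.

853.5°R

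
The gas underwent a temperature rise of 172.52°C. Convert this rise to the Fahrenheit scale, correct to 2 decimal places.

310.54°F

Only the scale ratio 1.8 matters for a change in temperature.
172.52 × 1.8 = 310.54.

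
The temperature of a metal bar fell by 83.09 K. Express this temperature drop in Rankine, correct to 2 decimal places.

Only the scale ratio 1.8 matters for a change in temperature.
83.09 × 1.8 = 149.56.

149.56°R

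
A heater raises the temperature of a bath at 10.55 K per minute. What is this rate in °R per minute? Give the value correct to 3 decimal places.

The quantity depends on a temperature interval, so only the ratio of degree sizes applies; the offset between the scales is irrelevant.
A change of 1 K is a change of 1.8°R, so 10.55 × 1.8 = 18.990.

18.990 °R/minute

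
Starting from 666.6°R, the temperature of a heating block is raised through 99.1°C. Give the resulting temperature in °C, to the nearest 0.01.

196.28°C

Initial temperature in Celsius: (666.6 - 491.67) × 5/9 = 97.1833°C.
Final Celsius temperature: 97.1833 + 99.1000 = 196.2833°C.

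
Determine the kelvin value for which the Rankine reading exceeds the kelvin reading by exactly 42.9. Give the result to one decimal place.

Let K be the kelvin reading. The Rankine reading is R = 1.8·K.
Require R - K = 42.9: (0.8)·K = 42.9.
K = (42.9) / (0.8) = 53.6.

53.6 K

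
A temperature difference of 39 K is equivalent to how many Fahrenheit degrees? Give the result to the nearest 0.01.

An interval of 1 K corresponds to 1.8°F.
39 × 1.8 = 70.20.

70.20°F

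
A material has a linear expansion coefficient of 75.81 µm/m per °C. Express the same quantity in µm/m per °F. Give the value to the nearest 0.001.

The quantity depends on a temperature interval, so only the ratio of degree sizes applies; the offset between the scales is irrelevant.
A change of 1°F is a change of 5/9°C, so per °F the value is 75.81 × 5/9 = 42.117.

42.117 µm/m per °F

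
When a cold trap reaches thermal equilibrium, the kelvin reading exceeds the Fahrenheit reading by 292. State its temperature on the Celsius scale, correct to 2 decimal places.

-63.56°C

Let x be the Fahrenheit reading; then the kelvin reading is 5/9·x + 255.372.
(5/9·x + 255.372) - x = 292  ⇒  (-4/9)·x = 36.6278  ⇒  x = -82.4125°F.
In Celsius: (-82.4125 - 32) × 5/9 = -63.56°C.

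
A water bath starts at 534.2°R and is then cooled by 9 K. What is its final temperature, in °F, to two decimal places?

Initial temperature in Celsius: (534.2 - 491.67) × 5/9 = 23.6278°C.
The 9 K change is an interval; Kelvin and Celsius degrees are the same size, so ΔC = -9°C.
Final Celsius temperature: 23.6278 - 9.0000 = 14.6278°C.
In Fahrenheit: 14.6278 × 1.8 + 32 = 58.33°F.

58.33°F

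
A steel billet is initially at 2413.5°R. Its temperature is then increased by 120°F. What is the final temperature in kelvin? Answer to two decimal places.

Initial temperature in Celsius: (2413.5 - 491.67) × 5/9 = 1067.6833°C.
The 120°F change is an interval, so only the factor 5/9 applies: +120 × 5/9 = +66.6667°C.
Final Celsius temperature: 1067.6833 + 66.6667 = 1134.3500°C.
In kelvin: 1134.3500 + 273.15 = 1407.50 K.

1407.50 K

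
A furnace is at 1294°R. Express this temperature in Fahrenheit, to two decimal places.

In Celsius: (1294 - 491.67) × 5/9 = 445.7389°C.
In Fahrenheit: 445.7389 × 1.8 + 32 = 834.33°F.

834.33°F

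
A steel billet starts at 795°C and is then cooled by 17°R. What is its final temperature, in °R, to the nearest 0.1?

The 17°R change is an interval, so only the factor 5/9 applies: -17 × 5/9 = -9.4444°C.
Final Celsius temperature: 795.0000 - 9.4444 = 785.5556°C.
In Rankine: 785.5556 × 1.8 + 491.67 = 1905.7°R.

1905.7°R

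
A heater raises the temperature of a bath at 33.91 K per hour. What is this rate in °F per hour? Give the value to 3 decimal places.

Since only a temperature interval is involved, the additive offset between the scales drops out.
A change of 1 K is a change of 1.8°F, so 33.91 × 1.8 = 61.038.

61.038 °F/hour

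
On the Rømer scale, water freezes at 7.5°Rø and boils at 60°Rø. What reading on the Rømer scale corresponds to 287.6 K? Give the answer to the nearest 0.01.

First in Celsius: 287.6 - 273.15 = 14.4500°C.
Linearly onto the Rømer scale: 7.5 + (14.4500 / 100) × (60 - 7.5) = 15.09°Rø.

15.09°Rø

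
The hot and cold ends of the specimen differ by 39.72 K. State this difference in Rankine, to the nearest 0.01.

71.50°R

For a temperature interval the offset drops out; only the factor 1.8 applies.
39.72 × 1.8 = 71.50.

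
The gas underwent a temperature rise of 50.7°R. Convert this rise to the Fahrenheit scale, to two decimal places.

50.70°F

Rankine and Fahrenheit degrees are the same size, so the interval is unchanged: 50.70.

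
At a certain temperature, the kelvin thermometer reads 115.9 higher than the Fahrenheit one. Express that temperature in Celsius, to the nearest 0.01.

Let x be the Fahrenheit reading; then the kelvin reading is 5/9·x + 255.372.
(5/9·x + 255.372) - x = 115.9  ⇒  (-4/9)·x = -139.472  ⇒  x = 313.8125°F.
In Celsius: (313.8125 - 32) × 5/9 = 156.56°C.

156.56°C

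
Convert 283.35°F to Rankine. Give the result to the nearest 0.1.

In Celsius: (283.35 - 32) × 5/9 = 139.6389°C.
In Rankine: 139.6389 × 1.8 + 491.67 = 743.0°R.

743.0°R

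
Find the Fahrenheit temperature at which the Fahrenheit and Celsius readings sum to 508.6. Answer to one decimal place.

338.4°F

Let F be the Fahrenheit reading. The Celsius reading is C = 5/9·F - 17.7778.
Require F + C = 508.6: (14/9)·F - 17.7778 = 508.6.
F = (508.6 + 17.7778) / (14/9) = 338.4.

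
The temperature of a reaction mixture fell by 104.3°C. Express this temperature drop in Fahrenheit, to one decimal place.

Only the scale ratio 1.8 matters for a change in temperature.
104.3 × 1.8 = 187.7.

187.7°F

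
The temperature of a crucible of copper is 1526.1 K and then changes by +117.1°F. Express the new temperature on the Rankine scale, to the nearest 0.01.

Initial temperature in Celsius: 1526.1 - 273.15 = 1252.9500°C.
The 117.1°F change is an interval, so only the factor 5/9 applies: +117.1 × 5/9 = +65.0556°C.
Final Celsius temperature: 1252.9500 + 65.0556 = 1318.0056°C.
In Rankine: 1318.0056 × 1.8 + 491.67 = 2864.08°R.

2864.08°R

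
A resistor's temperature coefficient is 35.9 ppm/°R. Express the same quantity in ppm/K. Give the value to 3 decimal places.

Since only a temperature interval is involved, the additive offset between the scales drops out.
A change of 1 K is a change of 1.8°R, so per K the value is 35.9 × 1.8 = 64.620.

64.620 ppm/K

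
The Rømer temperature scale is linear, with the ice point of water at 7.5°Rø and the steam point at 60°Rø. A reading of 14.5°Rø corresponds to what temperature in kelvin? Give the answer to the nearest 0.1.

Linear interpolation between the fixed points: C = (14.5 - 7.5) × 100 / (60 - 7.5) = 13.3333°C.
Then 13.3333 + 273.15 = 286.5 K.

286.5 K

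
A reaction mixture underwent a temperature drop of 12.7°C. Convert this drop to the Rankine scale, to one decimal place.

An interval of 1°C corresponds to 1.8°R.
12.7 × 1.8 = 22.9.

22.9°R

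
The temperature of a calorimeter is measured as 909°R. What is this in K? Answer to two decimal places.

In Celsius: (909 - 491.67) × 5/9 = 231.8500°C.
In kelvin: 231.8500 + 273.15 = 505.00 K.

505.00 K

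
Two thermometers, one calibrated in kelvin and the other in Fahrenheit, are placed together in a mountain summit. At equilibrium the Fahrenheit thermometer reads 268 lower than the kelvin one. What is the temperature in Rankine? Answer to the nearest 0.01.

Let x be the kelvin reading; then the Fahrenheit reading is 1.8·x - 459.67.
(1.8·x - 459.67) - x = -268  ⇒  (0.8)·x = 191.67  ⇒  x = 239.5875 K.
In Celsius: 239.5875 - 273.15 = -33.5625°C.
In Rankine: -33.5625 × 1.8 + 491.67 = 431.26°R.

431.26°R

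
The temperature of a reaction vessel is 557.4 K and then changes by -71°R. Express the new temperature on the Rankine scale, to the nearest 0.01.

Initial temperature in Celsius: 557.4 - 273.15 = 284.2500°C.
The 71°R change is an interval, so only the factor 5/9 applies: -71 × 5/9 = -39.4444°C.
Final Celsius temperature: 284.2500 - 39.4444 = 244.8056°C.
In Rankine: 244.8056 × 1.8 + 491.67 = 932.32°R.

932.32°R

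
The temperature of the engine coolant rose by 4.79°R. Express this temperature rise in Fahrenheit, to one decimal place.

4.8°F

Rankine and Fahrenheit degrees are the same size, so the interval is unchanged: 4.8.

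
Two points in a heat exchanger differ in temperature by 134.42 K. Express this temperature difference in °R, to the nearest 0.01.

An interval of 1 K corresponds to 1.8°R.
134.42 × 1.8 = 241.96.

241.96°R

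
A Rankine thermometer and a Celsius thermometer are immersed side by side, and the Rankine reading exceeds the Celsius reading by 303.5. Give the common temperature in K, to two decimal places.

37.94 K

Let x be the Rankine reading; then the Celsius reading is 5/9·x - 273.15.
(5/9·x - 273.15) - x = -303.5  ⇒  (-4/9)·x = -30.35  ⇒  x = 68.2875°R.
In Celsius: (68.2875 - 491.67) × 5/9 = -235.2125°C.
In kelvin: -235.2125 + 273.15 = 37.94 K.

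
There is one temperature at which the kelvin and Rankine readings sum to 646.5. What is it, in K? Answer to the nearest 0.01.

230.89 K

Let K be the kelvin reading. The Rankine reading is R = 1.8·K.
Require K + R = 646.5: (2.8)·K = 646.5.
K = (646.5) / (2.8) = 230.89.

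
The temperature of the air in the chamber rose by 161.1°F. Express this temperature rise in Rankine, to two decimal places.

161.10°R

Fahrenheit and Rankine degrees are the same size, so the interval is unchanged: 161.10.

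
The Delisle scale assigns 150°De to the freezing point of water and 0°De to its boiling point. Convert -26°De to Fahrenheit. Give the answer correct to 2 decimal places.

243.20°F

Linear interpolation between the fixed points: C = (-26 - 150) × 100 / (0 - 150) = 117.3333°C.
Then 117.3333 × 1.8 + 32 = 243.20°F.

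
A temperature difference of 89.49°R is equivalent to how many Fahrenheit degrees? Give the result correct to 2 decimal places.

89.49°F

Rankine and Fahrenheit degrees are the same size, so the interval is unchanged: 89.49.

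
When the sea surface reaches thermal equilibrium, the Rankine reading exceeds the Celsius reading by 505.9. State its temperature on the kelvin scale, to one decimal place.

290.9 K

Let x be the Celsius reading; then the Rankine reading is 1.8·x + 491.67.
(1.8·x + 491.67) - x = 505.9  ⇒  (0.8)·x = 14.23  ⇒  x = 17.7875°C.
In kelvin: 17.7875 + 273.15 = 290.9 K.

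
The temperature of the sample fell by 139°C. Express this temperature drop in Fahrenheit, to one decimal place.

An interval of 1°C corresponds to 1.8°F.
139 × 1.8 = 250.2.

250.2°F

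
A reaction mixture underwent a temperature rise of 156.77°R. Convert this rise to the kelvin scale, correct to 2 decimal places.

87.09 K

For a temperature interval the offset drops out; only the factor 5/9 applies.
156.77 × 5/9 = 87.09.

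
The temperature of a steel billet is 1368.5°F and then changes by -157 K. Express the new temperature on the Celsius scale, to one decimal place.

Initial temperature in Celsius: (1368.5 - 32) × 5/9 = 742.5000°C.
The 157 K change is an interval; Kelvin and Celsius degrees are the same size, so ΔC = -157°C.
Final Celsius temperature: 742.5000 - 157.0000 = 585.5000°C.

585.5°C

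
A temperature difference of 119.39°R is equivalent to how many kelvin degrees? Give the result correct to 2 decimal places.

66.33 K

Only the scale ratio 5/9 matters for a change in temperature.
119.39 × 5/9 = 66.33.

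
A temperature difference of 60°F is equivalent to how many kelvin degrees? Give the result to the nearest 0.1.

An interval of 1°F corresponds to 5/9 K.
60 × 5/9 = 33.3.

33.3 K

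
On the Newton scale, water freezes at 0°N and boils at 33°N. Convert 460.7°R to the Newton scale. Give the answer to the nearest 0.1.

First in Celsius: (460.7 - 491.67) × 5/9 = -17.2056°C.
Linearly onto the Newton scale: 0 + (-17.2056 / 100) × (33 - 0) = -5.7°N.

-5.7°N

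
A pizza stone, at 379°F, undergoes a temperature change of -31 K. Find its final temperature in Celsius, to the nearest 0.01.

Initial temperature in Celsius: (379 - 32) × 5/9 = 192.7778°C.
The 31 K change is an interval; Kelvin and Celsius degrees are the same size, so ΔC = -31°C.
Final Celsius temperature: 192.7778 - 31.0000 = 161.7778°C.

161.78°C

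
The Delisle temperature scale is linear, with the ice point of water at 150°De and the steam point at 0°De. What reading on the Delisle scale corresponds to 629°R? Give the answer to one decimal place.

First in Celsius: (629 - 491.67) × 5/9 = 76.2944°C.
Linearly onto the Delisle scale: 150 + (76.2944 / 100) × (0 - 150) = 35.6°De.

35.6°De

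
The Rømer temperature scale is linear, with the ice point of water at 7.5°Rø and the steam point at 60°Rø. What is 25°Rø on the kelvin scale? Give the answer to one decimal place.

Linear interpolation between the fixed points: C = (25 - 7.5) × 100 / (60 - 7.5) = 33.3333°C.
Then 33.3333 + 273.15 = 306.5 K.

306.5 K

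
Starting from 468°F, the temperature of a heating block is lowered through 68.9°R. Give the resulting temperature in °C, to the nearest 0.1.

Initial temperature in Celsius: (468 - 32) × 5/9 = 242.2222°C.
The 68.9°R change is an interval, so only the factor 5/9 applies: -68.9 × 5/9 = -38.2778°C.
Final Celsius temperature: 242.2222 - 38.2778 = 203.9444°C.

203.9°C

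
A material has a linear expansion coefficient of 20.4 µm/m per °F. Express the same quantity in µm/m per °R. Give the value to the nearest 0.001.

Since only a temperature interval is involved, the additive offset between the scales drops out.
A change of 1°R is a change of 1°F, so per °R the value is 20.4 × 1 = 20.400.

20.400 µm/m per °R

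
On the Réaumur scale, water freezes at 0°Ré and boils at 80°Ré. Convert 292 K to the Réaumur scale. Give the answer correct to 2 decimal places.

15.08°Ré

First in Celsius: 292 - 273.15 = 18.8500°C.
Linearly onto the Réaumur scale: 0 + (18.8500 / 100) × (80 - 0) = 15.08°Ré.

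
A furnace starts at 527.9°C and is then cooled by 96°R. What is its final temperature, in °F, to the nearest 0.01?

The 96°R change is an interval, so only the factor 5/9 applies: -96 × 5/9 = -53.3333°C.
Final Celsius temperature: 527.9000 - 53.3333 = 474.5667°C.
In Fahrenheit: 474.5667 × 1.8 + 32 = 886.22°F.

886.22°F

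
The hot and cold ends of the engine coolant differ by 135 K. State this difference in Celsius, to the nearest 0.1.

135.0°C

Kelvin and Celsius degrees are the same size, so the interval is unchanged: 135.0.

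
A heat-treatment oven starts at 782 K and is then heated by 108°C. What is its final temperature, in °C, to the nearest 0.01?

616.85°C

Initial temperature in Celsius: 782 - 273.15 = 508.8500°C.
Final Celsius temperature: 508.8500 + 108.0000 = 616.8500°C.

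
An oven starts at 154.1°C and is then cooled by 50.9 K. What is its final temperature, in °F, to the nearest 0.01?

217.76°F

The 50.9 K change is an interval; Kelvin and Celsius degrees are the same size, so ΔC = -50.9°C.
Final Celsius temperature: 154.1000 - 50.9000 = 103.2000°C.
In Fahrenheit: 103.2000 × 1.8 + 32 = 217.76°F.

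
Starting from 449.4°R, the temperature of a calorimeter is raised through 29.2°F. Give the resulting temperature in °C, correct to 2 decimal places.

-7.26°C

Initial temperature in Celsius: (449.4 - 491.67) × 5/9 = -23.4833°C.
The 29.2°F change is an interval, so only the factor 5/9 applies: +29.2 × 5/9 = +16.2222°C.
Final Celsius temperature: -23.4833 + 16.2222 = -7.2611°C.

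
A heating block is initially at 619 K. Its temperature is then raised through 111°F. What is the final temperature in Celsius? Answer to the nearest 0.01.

Initial temperature in Celsius: 619 - 273.15 = 345.8500°C.
The 111°F change is an interval, so only the factor 5/9 applies: +111 × 5/9 = +61.6667°C.
Final Celsius temperature: 345.8500 + 61.6667 = 407.5167°C.

407.52°C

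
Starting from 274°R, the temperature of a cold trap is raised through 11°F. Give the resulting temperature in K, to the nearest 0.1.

Initial temperature in Celsius: (274 - 491.67) × 5/9 = -120.9278°C.
The 11°F change is an interval, so only the factor 5/9 applies: +11 × 5/9 = +6.1111°C.
Final Celsius temperature: -120.9278 + 6.1111 = -114.8167°C.
In kelvin: -114.8167 + 273.15 = 158.3 K.

158.3 K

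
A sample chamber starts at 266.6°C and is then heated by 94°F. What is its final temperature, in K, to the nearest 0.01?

The 94°F change is an interval, so only the factor 5/9 applies: +94 × 5/9 = +52.2222°C.
Final Celsius temperature: 266.6000 + 52.2222 = 318.8222°C.
In kelvin: 318.8222 + 273.15 = 591.97 K.

591.97 K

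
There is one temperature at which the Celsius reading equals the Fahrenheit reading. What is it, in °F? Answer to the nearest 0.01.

Let F be the Fahrenheit reading. The Celsius reading is C = 5/9·F - 17.7778.
Set C = F: 5/9·F - 17.7778 = F.
(-4/9)·F = 17.7778  ⇒  F = -40.00.

-40.00°F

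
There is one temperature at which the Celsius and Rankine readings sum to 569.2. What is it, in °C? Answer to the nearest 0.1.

27.7°C

Let C be the Celsius reading. The Rankine reading is R = 1.8·C + 491.67.
Require C + R = 569.2: (2.8)·C + 491.67 = 569.2.
C = (569.2 - 491.67) / (2.8) = 27.7.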